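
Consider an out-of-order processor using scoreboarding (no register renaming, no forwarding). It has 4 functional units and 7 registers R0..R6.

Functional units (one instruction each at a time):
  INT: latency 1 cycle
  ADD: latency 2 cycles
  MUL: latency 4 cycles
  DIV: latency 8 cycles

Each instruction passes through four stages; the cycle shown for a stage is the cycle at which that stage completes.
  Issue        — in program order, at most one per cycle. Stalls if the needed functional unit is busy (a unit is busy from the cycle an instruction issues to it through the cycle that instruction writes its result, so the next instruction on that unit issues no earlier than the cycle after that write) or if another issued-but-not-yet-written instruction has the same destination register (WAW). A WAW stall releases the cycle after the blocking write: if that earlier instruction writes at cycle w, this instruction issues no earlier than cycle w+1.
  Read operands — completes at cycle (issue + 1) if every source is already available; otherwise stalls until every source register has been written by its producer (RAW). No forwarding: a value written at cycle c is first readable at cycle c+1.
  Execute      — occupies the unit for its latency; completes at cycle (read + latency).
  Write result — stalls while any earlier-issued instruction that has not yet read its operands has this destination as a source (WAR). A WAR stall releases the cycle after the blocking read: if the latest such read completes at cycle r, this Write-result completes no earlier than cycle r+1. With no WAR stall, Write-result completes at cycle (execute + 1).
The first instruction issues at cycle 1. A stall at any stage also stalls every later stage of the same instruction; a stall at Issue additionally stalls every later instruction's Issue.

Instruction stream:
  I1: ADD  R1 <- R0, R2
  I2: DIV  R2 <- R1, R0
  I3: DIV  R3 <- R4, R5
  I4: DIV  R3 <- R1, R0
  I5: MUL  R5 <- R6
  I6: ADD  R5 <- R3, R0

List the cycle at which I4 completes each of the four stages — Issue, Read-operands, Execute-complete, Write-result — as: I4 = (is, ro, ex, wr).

I1  is:1  ro:2  ex:4  wr:5
I2  is:2  ro:6  ex:14  wr:15  — RAW R1: wait I1 write@5
I3  is:16  ro:17  ex:25  wr:26  — struct: DIV busy until I2 writes@15
I4  is:27  ro:28  ex:36  wr:37  — struct: DIV busy until I3 writes@26
I5  is:28  ro:29  ex:33  wr:34
I6  is:35  ro:38  ex:40  wr:41  — WAW R5: wait I5 write@34, RAW R3: wait I4 write@37

I4 = (27, 28, 36, 37)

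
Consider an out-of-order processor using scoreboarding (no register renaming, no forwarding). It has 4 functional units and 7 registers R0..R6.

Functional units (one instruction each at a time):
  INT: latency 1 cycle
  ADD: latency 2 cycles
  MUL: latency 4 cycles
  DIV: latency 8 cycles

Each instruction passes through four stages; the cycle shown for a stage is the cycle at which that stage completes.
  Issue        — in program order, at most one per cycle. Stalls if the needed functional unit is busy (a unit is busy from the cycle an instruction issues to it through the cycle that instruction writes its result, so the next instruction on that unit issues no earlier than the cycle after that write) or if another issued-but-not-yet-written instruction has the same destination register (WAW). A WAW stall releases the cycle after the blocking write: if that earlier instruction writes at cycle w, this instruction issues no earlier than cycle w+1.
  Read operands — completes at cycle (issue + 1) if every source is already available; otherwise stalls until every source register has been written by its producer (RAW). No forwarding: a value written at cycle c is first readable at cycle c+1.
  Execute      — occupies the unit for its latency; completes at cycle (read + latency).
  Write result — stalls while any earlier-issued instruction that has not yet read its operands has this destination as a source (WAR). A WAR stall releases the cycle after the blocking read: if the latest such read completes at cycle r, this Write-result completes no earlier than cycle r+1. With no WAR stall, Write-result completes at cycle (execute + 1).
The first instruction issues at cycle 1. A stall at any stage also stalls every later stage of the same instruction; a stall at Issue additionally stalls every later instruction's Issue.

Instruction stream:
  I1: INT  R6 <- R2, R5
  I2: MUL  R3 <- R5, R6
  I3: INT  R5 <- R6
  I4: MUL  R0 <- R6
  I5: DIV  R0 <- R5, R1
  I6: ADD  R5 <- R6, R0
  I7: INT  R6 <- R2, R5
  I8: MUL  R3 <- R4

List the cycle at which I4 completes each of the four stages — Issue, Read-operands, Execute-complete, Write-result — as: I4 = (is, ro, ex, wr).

c1: I1 issues→INT
c2: I1 reads | I2 issues→MUL
c3: I1 exec-done
c4: I1 writes R6
c5: I2 reads | I3 issues→INT
c6: I3 reads
c7: I3 exec-done
c8: I3 writes R5
c9: I2 exec-done
c10: I2 writes R3
c11: I4 issues→MUL
c12: I4 reads
c16: I4 exec-done
c17: I4 writes R0
c18: I5 issues→DIV
c19: I5 reads | I6 issues→ADD
c20: I7 issues→INT
c21: I8 issues→MUL
c22: I8 reads
c26: I8 exec-done
c27: I5 exec-done | I8 writes R3
c28: I5 writes R0
c29: I6 reads
c31: I6 exec-done
c32: I6 writes R5
c33: I7 reads
c34: I7 exec-done
c35: I7 writes R6

I4 = (11, 12, 16, 17)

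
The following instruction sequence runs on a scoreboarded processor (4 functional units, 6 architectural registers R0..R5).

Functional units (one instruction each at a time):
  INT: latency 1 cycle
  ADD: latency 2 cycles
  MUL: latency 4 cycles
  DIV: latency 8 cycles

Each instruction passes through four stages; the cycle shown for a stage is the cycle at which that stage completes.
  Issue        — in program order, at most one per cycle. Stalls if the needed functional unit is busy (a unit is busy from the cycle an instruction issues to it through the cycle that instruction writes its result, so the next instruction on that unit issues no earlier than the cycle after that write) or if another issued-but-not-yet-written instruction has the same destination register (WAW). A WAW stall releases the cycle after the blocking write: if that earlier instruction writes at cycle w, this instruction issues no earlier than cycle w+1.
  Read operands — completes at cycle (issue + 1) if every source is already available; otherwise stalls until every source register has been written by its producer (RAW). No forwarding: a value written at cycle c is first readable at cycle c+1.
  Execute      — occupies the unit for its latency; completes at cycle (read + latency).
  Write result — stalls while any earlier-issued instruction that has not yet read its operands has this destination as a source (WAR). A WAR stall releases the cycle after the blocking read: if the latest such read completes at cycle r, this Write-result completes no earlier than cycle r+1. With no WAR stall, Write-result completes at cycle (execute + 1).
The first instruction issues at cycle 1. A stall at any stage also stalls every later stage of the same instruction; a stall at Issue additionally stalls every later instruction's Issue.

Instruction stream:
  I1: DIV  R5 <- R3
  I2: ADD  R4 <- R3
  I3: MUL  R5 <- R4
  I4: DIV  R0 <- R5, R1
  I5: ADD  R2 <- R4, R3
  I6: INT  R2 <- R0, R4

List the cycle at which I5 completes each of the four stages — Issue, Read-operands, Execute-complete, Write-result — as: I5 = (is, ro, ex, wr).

I1: IS=1 RO=2 EX=10 WR=11
I2: IS=2 RO=3 EX=5 WR=6
I3: IS=12 RO=13 EX=17 WR=18  [WAW R5: wait I1 write@11]
I4: IS=13 RO=19 EX=27 WR=28  [RAW R5: wait I3 write@18]
I5: IS=14 RO=15 EX=17 WR=18
I6: IS=19 RO=29 EX=30 WR=31  [WAW R2: wait I5 write@18; RAW R0: wait I4 write@28]

I5 = (14, 15, 17, 18)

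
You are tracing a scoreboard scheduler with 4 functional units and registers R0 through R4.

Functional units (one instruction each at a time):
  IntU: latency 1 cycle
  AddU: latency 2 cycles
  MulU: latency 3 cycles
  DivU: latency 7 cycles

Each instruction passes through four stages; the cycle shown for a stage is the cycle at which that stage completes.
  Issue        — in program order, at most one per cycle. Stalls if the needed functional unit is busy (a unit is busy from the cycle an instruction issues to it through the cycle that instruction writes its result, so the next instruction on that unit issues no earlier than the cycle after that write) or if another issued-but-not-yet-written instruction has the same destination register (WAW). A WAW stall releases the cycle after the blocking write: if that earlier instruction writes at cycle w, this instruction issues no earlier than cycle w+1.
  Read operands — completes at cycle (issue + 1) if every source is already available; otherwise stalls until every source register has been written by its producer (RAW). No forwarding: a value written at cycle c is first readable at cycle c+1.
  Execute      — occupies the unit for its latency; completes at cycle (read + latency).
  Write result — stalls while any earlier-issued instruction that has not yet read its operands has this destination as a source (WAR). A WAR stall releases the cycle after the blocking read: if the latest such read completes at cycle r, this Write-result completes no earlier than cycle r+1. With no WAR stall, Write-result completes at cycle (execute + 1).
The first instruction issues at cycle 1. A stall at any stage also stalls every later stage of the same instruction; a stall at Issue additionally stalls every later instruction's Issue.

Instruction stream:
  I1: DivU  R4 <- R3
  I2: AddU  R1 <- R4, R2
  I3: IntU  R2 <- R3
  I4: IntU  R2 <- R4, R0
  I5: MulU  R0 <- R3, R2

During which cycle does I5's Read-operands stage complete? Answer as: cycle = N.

cycle = 17

1) issue 1, read 2, done 9, write 10
2) issue 2, read 11, done 13, write 14  <RAW R4: wait I1 write@10>
3) issue 3, read 4, done 5, write 12  <WAR R2: wait I2 read@11>
4) issue 13, read 14, done 15, write 16  <struct: IntU busy until I3 writes@12>
5) issue 14, read 17, done 20, write 21  <RAW R2: wait I4 write@16>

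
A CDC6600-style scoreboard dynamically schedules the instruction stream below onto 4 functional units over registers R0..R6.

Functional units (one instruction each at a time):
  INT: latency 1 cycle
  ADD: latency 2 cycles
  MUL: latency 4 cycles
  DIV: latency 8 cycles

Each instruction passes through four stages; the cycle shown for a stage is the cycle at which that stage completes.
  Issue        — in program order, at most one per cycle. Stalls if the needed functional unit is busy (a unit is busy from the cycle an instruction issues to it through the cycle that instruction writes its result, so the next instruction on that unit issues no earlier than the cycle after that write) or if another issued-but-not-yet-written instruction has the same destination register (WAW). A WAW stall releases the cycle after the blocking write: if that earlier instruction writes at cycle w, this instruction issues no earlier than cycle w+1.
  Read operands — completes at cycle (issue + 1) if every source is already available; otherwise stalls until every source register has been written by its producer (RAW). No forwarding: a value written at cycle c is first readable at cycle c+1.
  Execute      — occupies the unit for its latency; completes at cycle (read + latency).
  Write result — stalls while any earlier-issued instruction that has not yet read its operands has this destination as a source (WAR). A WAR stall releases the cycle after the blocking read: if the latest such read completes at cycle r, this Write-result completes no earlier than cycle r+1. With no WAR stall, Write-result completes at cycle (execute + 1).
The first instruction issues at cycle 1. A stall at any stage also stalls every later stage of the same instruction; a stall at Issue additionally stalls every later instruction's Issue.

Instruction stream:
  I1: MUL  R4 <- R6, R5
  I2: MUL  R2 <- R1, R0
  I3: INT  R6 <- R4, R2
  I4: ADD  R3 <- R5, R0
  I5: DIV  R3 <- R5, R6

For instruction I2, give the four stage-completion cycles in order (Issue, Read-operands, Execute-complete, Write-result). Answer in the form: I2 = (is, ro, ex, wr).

cycle 1: I1 dispatched to MUL
cycle 2: I1 operands ready
cycle 6: I1 complete
cycle 7: R4←I1
cycle 8: I2 dispatched to MUL
cycle 9: I2 operands ready, I3 dispatched to INT
cycle 10: I4 dispatched to ADD
cycle 11: I4 operands ready
cycle 13: I2 complete, I4 complete
cycle 14: R2←I2, R3←I4
cycle 15: I3 operands ready, I5 dispatched to DIV
cycle 16: I3 complete
cycle 17: R6←I3
cycle 18: I5 operands ready
cycle 26: I5 complete
cycle 27: R3←I5

I2 = (8, 9, 13, 14)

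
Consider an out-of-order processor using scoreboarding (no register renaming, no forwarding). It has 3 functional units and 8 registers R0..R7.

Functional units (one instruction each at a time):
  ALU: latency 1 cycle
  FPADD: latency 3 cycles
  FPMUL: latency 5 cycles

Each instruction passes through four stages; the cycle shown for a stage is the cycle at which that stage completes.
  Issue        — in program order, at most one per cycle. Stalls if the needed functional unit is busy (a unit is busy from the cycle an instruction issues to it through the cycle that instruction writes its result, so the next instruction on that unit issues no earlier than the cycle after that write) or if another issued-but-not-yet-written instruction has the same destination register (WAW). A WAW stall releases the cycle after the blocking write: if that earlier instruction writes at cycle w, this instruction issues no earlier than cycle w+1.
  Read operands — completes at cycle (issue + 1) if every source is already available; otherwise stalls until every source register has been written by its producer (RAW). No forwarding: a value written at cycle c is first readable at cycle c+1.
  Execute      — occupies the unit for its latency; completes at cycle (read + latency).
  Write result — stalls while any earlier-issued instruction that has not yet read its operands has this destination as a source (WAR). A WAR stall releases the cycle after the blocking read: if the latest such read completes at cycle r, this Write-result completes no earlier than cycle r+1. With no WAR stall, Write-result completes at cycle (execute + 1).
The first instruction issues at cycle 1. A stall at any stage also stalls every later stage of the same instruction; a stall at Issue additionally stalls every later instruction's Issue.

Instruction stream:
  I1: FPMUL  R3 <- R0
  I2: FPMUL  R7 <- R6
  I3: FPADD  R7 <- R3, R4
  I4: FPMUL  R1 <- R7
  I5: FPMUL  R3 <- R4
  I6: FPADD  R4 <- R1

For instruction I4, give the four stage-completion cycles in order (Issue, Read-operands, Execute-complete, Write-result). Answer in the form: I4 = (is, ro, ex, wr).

[1] issue I1 (FPMUL)
[2] I1 read-ops
[7] I1 finished on FPMUL
[8] I1→R3
[9] issue I2 (FPMUL)
[10] I2 read-ops
[15] I2 finished on FPMUL
[16] I2→R7
[17] issue I3 (FPADD)
[18] I3 read-ops, issue I4 (FPMUL)
[21] I3 finished on FPADD
[22] I3→R7
[23] I4 read-ops
[28] I4 finished on FPMUL
[29] I4→R1
[30] issue I5 (FPMUL)
[31] I5 read-ops, issue I6 (FPADD)
[32] I6 read-ops
[35] I6 finished on FPADD
[36] I5 finished on FPMUL, I6→R4
[37] I5→R3

I4 = (18, 23, 28, 29)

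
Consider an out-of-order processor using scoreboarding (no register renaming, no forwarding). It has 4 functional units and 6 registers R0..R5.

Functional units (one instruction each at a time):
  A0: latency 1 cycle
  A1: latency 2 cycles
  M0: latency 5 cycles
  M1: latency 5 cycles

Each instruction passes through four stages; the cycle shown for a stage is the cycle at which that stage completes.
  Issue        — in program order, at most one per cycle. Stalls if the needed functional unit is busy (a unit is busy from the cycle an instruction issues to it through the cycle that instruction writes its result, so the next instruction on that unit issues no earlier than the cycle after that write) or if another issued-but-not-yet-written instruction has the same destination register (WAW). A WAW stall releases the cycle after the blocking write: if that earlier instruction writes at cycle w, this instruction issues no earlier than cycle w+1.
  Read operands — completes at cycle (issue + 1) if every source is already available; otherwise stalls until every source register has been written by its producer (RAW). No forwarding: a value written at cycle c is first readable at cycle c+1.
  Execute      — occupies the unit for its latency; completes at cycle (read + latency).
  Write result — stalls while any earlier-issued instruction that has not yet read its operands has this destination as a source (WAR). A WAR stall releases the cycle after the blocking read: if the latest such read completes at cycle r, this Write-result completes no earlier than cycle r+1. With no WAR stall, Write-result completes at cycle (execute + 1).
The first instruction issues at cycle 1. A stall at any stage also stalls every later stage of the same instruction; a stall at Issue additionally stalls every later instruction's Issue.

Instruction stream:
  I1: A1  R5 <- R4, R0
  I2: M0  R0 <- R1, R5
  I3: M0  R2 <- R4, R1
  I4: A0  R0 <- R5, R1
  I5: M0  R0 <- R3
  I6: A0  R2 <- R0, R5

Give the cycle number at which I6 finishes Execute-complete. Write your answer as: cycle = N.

cycle = 30

c1: I1→A1
c2: I1 RO; I2→M0
c4: I1 EX
c5: I1 WR R5
c6: I2 RO
c11: I2 EX
c12: I2 WR R0
c13: I3→M0
c14: I3 RO; I4→A0
c15: I4 RO
c16: I4 EX
c17: I4 WR R0
c19: I3 EX
c20: I3 WR R2
c21: I5→M0
c22: I5 RO; I6→A0
c27: I5 EX
c28: I5 WR R0
c29: I6 RO
c30: I6 EX
c31: I6 WR R2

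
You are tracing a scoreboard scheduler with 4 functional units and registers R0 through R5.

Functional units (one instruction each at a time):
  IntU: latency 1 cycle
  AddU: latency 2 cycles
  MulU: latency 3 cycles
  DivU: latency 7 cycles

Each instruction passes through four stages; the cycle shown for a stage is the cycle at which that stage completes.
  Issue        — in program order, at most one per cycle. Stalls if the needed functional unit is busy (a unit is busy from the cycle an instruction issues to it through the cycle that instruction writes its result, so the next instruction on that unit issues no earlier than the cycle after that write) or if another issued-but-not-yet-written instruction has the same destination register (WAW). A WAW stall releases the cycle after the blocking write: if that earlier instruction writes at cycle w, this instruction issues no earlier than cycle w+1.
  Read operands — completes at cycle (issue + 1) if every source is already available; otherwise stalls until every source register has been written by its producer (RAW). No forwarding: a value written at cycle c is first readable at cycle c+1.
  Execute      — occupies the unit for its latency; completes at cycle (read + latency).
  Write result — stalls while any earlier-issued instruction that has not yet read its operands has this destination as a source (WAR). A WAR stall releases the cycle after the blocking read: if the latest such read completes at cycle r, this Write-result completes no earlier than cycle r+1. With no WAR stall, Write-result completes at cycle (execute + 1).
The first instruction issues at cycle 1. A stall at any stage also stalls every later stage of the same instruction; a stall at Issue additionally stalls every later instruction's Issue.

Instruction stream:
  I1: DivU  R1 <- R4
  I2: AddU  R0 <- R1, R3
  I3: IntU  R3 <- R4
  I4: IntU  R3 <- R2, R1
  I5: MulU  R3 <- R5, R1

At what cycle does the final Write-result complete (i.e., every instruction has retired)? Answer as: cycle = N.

cycle = 22

t=1  I1 dispatched to DivU
t=2  I1 operands ready, I2 dispatched to AddU
t=3  I3 dispatched to IntU
t=4  I3 operands ready
t=5  I3 complete
t=9  I1 complete
t=10  R1←I1
t=11  I2 operands ready
t=12  R3←I3
t=13  I2 complete, I4 dispatched to IntU
t=14  R0←I2, I4 operands ready
t=15  I4 complete
t=16  R3←I4
t=17  I5 dispatched to MulU
t=18  I5 operands ready
t=21  I5 complete
t=22  R3←I5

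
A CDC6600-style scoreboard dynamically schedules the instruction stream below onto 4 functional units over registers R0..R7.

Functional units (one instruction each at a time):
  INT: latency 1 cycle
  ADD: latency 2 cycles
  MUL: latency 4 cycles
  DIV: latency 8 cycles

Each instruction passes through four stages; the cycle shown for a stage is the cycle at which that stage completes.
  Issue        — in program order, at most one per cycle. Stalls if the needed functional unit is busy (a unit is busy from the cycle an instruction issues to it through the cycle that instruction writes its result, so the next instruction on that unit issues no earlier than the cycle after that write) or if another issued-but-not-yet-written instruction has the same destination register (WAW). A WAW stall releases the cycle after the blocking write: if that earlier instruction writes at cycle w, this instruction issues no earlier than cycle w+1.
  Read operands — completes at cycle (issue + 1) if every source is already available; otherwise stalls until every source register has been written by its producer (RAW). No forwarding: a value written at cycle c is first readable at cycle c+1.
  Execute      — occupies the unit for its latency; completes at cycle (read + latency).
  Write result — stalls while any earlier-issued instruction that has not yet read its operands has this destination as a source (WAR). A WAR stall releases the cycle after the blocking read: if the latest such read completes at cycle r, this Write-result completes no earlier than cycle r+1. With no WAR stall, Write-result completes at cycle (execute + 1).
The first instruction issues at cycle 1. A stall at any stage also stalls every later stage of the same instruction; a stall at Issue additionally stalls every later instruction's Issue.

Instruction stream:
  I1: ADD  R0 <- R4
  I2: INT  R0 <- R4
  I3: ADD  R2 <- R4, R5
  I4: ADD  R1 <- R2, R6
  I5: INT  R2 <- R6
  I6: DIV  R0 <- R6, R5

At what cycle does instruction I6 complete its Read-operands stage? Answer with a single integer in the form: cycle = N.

cycle 1: I1 dispatched to ADD
cycle 2: I1 operands ready
cycle 4: I1 complete
cycle 5: R0←I1
cycle 6: I2 dispatched to INT
cycle 7: I2 operands ready, I3 dispatched to ADD
cycle 8: I2 complete, I3 operands ready
cycle 9: R0←I2
cycle 10: I3 complete
cycle 11: R2←I3
cycle 12: I4 dispatched to ADD
cycle 13: I4 operands ready, I5 dispatched to INT
cycle 14: I5 operands ready, I6 dispatched to DIV
cycle 15: I4 complete, I5 complete, I6 operands ready
cycle 16: R1←I4, R2←I5
cycle 23: I6 complete
cycle 24: R0←I6

cycle = 15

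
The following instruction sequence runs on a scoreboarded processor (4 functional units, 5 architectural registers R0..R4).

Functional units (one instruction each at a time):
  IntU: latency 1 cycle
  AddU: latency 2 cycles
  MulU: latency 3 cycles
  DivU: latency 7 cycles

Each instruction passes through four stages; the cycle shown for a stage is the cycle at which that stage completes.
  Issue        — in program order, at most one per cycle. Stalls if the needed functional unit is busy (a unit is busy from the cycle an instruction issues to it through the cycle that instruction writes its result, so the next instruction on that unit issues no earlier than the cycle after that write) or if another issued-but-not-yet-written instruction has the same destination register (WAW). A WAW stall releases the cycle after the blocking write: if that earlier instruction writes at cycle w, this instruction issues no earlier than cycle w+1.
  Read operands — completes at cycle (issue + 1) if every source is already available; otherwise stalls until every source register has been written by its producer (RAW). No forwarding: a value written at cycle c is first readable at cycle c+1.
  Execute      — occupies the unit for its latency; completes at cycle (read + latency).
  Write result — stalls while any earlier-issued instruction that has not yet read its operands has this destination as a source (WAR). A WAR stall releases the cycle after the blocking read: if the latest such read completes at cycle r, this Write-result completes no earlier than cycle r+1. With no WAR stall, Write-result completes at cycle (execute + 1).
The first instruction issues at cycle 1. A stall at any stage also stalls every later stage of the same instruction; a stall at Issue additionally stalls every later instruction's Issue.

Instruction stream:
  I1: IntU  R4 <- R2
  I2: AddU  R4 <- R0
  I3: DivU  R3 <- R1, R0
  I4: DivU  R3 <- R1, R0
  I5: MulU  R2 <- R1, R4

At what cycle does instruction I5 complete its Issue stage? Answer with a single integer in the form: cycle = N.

cycle = 17

c1: I1 issues→IntU
c2: I1 reads
c3: I1 exec-done
c4: I1 writes R4
c5: I2 issues→AddU
c6: I2 reads | I3 issues→DivU
c7: I3 reads
c8: I2 exec-done
c9: I2 writes R4
c14: I3 exec-done
c15: I3 writes R3
c16: I4 issues→DivU
c17: I4 reads | I5 issues→MulU
c18: I5 reads
c21: I5 exec-done
c22: I5 writes R2
c24: I4 exec-done
c25: I4 writes R3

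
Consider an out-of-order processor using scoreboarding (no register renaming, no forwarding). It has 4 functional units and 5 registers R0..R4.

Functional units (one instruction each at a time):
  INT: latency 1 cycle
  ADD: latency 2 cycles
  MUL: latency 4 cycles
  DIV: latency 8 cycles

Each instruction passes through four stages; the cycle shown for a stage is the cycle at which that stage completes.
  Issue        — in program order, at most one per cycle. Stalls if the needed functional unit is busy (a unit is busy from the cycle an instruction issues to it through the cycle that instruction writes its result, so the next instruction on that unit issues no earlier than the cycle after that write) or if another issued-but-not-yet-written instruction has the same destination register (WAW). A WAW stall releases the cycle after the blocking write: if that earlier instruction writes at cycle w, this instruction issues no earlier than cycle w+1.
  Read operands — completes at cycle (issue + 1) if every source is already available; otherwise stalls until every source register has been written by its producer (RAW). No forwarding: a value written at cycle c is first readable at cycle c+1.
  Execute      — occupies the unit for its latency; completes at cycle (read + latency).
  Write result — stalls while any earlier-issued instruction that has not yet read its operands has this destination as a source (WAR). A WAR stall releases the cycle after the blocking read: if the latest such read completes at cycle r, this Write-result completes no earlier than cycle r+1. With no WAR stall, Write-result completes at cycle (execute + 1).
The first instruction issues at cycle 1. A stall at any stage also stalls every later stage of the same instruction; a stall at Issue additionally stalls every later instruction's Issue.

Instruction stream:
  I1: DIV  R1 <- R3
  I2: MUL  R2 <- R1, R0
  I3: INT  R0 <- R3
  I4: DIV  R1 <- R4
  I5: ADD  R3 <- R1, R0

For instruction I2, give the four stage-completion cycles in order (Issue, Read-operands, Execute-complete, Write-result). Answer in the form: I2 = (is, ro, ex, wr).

[1] I1 dispatched to DIV
[2] I1 operands ready · I2 dispatched to MUL
[3] I3 dispatched to INT
[4] I3 operands ready
[5] I3 complete
[10] I1 complete
[11] R1←I1
[12] I2 operands ready · I4 dispatched to DIV
[13] R0←I3 · I4 operands ready · I5 dispatched to ADD
[16] I2 complete
[17] R2←I2
[21] I4 complete
[22] R1←I4
[23] I5 operands ready
[25] I5 complete
[26] R3←I5

I2 = (2, 12, 16, 17)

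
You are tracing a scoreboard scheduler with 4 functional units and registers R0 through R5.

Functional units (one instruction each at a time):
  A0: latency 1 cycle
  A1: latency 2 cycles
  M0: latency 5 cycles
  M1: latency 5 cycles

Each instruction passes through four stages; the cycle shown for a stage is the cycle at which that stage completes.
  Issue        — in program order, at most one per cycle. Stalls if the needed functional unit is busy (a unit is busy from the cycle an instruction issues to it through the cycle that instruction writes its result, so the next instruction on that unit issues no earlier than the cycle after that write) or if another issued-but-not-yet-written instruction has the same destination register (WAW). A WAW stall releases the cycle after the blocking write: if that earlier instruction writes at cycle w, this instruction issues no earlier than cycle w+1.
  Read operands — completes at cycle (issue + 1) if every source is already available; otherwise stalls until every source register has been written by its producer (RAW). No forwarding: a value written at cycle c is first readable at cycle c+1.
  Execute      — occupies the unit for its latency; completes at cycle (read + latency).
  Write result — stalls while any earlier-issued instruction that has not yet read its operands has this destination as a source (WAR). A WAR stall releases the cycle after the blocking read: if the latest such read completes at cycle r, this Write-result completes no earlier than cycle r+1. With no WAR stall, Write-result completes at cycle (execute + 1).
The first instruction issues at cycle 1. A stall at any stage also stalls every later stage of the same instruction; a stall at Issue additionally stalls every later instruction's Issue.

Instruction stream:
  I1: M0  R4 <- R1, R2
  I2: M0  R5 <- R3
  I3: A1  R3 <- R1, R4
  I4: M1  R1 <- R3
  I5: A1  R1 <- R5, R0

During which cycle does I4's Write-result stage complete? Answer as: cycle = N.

cycle = 21

[1] I1→M0
[2] I1 RO
[7] I1 EX
[8] I1 WR R4
[9] I2→M0
[10] I2 RO · I3→A1
[11] I3 RO · I4→M1
[13] I3 EX
[14] I3 WR R3
[15] I2 EX · I4 RO
[16] I2 WR R5
[20] I4 EX
[21] I4 WR R1
[22] I5→A1
[23] I5 RO
[25] I5 EX
[26] I5 WR R1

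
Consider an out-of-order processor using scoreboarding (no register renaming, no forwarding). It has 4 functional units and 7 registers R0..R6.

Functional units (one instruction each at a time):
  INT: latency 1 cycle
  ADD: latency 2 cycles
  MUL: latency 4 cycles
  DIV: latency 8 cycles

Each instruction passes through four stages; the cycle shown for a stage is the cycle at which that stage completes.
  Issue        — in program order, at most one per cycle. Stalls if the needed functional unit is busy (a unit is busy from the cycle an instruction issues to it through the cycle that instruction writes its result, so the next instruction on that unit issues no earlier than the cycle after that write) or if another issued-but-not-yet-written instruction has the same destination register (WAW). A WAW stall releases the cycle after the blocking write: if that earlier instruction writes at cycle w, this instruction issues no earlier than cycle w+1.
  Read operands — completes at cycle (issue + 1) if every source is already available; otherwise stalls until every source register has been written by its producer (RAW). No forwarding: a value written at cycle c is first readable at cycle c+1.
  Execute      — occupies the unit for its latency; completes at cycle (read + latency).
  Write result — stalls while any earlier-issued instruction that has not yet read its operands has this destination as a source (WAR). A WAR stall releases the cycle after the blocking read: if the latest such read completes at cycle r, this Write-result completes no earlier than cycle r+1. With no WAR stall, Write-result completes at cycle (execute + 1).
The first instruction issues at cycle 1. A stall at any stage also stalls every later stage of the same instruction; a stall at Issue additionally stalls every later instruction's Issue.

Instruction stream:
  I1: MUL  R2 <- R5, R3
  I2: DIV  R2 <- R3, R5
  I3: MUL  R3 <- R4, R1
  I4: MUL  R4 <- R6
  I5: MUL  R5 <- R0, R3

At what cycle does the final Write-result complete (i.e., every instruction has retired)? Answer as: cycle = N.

I1: IS=1 RO=2 EX=6 WR=7
I2: IS=8 RO=9 EX=17 WR=18  [WAW R2: wait I1 write@7]
I3: IS=9 RO=10 EX=14 WR=15
I4: IS=16 RO=17 EX=21 WR=22  [struct: MUL busy until I3 writes@15]
I5: IS=23 RO=24 EX=28 WR=29  [struct: MUL busy until I4 writes@22]

cycle = 29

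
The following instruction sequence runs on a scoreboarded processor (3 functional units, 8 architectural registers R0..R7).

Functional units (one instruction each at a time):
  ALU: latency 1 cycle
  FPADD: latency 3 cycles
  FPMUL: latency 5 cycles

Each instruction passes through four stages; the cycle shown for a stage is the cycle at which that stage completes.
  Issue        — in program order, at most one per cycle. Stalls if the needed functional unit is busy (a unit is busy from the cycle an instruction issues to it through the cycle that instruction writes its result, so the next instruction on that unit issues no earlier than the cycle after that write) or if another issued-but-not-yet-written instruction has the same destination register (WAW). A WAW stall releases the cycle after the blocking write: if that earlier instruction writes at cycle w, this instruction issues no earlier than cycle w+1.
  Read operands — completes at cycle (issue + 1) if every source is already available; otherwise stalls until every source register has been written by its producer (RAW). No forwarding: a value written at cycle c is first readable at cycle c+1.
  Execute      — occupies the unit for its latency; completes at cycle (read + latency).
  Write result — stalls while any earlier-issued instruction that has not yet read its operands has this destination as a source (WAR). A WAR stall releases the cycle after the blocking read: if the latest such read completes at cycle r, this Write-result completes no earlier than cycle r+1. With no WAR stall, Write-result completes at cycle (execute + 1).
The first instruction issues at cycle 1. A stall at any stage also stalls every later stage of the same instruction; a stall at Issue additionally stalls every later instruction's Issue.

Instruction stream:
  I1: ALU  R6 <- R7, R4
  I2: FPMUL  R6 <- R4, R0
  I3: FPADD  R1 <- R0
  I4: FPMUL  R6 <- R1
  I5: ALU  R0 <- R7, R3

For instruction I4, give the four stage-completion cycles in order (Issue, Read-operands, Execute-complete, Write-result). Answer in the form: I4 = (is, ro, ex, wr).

c1: I1→ALU
c2: I1 RO
c3: I1 EX
c4: I1 WR R6
c5: I2→FPMUL
c6: I2 RO; I3→FPADD
c7: I3 RO
c10: I3 EX
c11: I2 EX; I3 WR R1
c12: I2 WR R6
c13: I4→FPMUL
c14: I4 RO; I5→ALU
c15: I5 RO
c16: I5 EX
c17: I5 WR R0
c19: I4 EX
c20: I4 WR R6

I4 = (13, 14, 19, 20)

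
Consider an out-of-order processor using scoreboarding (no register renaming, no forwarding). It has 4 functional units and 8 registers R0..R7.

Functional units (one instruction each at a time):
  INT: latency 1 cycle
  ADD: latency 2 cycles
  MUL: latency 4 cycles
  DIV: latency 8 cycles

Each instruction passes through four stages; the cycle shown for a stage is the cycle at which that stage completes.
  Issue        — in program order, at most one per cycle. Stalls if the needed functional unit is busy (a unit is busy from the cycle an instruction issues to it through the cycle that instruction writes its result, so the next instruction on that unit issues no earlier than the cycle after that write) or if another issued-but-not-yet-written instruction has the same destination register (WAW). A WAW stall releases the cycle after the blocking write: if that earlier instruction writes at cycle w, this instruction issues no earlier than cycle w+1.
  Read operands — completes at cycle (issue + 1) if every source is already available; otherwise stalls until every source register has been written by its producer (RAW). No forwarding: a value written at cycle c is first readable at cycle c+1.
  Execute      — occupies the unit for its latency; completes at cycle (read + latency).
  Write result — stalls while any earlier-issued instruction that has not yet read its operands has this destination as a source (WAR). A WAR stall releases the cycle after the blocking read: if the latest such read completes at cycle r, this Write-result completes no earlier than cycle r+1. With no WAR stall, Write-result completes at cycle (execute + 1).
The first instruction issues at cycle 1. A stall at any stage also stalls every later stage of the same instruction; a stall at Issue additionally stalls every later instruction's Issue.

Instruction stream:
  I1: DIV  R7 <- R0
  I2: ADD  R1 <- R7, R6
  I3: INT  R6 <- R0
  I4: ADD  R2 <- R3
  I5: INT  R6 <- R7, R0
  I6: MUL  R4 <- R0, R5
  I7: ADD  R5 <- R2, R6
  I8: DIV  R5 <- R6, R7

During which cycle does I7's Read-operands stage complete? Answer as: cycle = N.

cycle = 22

c1: I1 issues→DIV
c2: I1 reads; I2 issues→ADD
c3: I3 issues→INT
c4: I3 reads
c5: I3 exec-done
c10: I1 exec-done
c11: I1 writes R7
c12: I2 reads
c13: I3 writes R6
c14: I2 exec-done
c15: I2 writes R1
c16: I4 issues→ADD
c17: I4 reads; I5 issues→INT
c18: I5 reads; I6 issues→MUL
c19: I4 exec-done; I5 exec-done; I6 reads
c20: I4 writes R2; I5 writes R6
c21: I7 issues→ADD
c22: I7 reads
c23: I6 exec-done
c24: I6 writes R4; I7 exec-done
c25: I7 writes R5
c26: I8 issues→DIV
c27: I8 reads
c35: I8 exec-done
c36: I8 writes R5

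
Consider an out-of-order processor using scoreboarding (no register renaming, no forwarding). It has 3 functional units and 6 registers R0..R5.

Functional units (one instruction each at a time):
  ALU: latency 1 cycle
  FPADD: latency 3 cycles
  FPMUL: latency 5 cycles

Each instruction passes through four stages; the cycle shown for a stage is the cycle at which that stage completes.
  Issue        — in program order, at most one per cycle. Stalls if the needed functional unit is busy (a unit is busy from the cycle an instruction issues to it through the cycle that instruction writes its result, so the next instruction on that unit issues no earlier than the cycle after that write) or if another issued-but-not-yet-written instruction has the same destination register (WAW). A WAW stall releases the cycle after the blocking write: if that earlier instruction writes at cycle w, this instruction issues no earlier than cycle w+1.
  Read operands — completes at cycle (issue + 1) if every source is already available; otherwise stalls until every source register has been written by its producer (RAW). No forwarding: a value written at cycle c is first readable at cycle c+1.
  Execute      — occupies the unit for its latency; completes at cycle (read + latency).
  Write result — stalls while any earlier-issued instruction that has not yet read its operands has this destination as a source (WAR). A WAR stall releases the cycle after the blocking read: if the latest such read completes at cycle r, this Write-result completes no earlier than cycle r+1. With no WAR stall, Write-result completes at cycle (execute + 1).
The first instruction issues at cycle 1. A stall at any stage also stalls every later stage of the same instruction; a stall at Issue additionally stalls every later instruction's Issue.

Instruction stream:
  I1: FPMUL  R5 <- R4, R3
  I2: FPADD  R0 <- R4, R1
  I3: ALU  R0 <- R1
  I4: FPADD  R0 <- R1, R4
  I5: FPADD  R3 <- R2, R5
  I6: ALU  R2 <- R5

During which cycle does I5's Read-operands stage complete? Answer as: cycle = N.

cycle = 19

t=1  issue I1 (FPMUL)
t=2  I1 read-ops, issue I2 (FPADD)
t=3  I2 read-ops
t=6  I2 finished on FPADD
t=7  I1 finished on FPMUL, I2→R0
t=8  I1→R5, issue I3 (ALU)
t=9  I3 read-ops
t=10  I3 finished on ALU
t=11  I3→R0
t=12  issue I4 (FPADD)
t=13  I4 read-ops
t=16  I4 finished on FPADD
t=17  I4→R0
t=18  issue I5 (FPADD)
t=19  I5 read-ops, issue I6 (ALU)
t=20  I6 read-ops
t=21  I6 finished on ALU
t=22  I5 finished on FPADD, I6→R2
t=23  I5→R3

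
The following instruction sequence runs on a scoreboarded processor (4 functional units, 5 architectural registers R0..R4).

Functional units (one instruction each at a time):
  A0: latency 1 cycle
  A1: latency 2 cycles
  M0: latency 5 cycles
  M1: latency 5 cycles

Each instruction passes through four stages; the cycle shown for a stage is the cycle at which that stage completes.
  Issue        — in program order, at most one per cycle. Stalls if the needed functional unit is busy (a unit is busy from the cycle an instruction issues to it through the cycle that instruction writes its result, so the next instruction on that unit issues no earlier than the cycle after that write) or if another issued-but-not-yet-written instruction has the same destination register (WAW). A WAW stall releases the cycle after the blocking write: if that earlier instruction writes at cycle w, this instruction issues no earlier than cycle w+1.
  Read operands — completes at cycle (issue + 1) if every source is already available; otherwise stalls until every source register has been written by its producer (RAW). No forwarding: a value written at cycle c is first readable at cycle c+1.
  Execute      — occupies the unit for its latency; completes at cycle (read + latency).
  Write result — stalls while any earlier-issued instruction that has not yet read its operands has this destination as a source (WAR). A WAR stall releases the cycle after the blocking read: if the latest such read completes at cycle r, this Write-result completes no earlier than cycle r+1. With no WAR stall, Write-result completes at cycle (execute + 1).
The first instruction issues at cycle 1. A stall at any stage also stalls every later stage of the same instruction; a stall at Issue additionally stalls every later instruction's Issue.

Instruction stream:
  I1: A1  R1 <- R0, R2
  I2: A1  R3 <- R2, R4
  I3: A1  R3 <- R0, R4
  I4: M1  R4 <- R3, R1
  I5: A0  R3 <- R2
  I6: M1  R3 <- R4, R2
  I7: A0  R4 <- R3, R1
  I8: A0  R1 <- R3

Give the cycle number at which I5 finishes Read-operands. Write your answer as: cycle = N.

cycle = 17

[I1] 1/2/4/5
[I2] 6/7/9/10  (struct: A1 busy until I1 writes@5)
[I3] 11/12/14/15  (struct: A1 busy until I2 writes@10)
[I4] 12/16/21/22  (RAW R3: wait I3 write@15)
[I5] 16/17/18/19  (WAW R3: wait I3 write@15)
[I6] 23/24/29/30  (struct: M1 busy until I4 writes@22)
[I7] 24/31/32/33  (RAW R3: wait I6 write@30)
[I8] 34/35/36/37  (struct: A0 busy until I7 writes@33)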